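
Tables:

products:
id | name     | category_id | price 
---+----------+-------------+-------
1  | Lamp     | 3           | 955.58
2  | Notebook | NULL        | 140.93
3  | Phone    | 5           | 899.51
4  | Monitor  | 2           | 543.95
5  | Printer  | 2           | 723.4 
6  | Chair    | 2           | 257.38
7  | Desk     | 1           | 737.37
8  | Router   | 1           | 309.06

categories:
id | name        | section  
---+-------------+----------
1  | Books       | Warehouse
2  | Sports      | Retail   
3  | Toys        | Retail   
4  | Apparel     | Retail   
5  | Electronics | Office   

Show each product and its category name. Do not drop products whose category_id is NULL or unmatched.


LEFT JOIN keeps every row from products (the left table); where category_id has no match in categories, the category columns become NULL. Walk through each product:
  - product 1 (Lamp): category_id=3 -> matches Toys
  - product 2 (Notebook): category_id=NULL, no match -> kept with NULL
  - product 3 (Phone): category_id=5 -> matches Electronics
  - product 4 (Monitor): category_id=2 -> matches Sports
  - product 5 (Printer): category_id=2 -> matches Sports
  - product 6 (Chair): category_id=2 -> matches Sports
  - product 7 (Desk): category_id=1 -> matches Books
  - product 8 (Router): category_id=1 -> matches Books
All 8 rows appear; 1 has NULL category.

SQL:
SELECT a.name, b.name AS category
FROM products a
LEFT JOIN categories b ON a.category_id = b.id

Result:
name     | category   
---------+------------
Lamp     | Toys       
Notebook | NULL       
Phone    | Electronics
Monitor  | Sports     
Printer  | Sports     
Chair    | Sports     
Desk     | Books      
Router   | Books      


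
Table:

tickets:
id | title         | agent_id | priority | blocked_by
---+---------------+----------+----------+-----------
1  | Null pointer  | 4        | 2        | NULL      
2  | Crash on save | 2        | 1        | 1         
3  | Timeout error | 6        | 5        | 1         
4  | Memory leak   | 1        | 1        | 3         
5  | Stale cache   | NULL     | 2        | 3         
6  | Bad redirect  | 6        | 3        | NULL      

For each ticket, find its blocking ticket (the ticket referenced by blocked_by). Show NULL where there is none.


This is a self-join: tickets is joined to a second copy of itself, matching each row's blocked_by to another row's id. Use LEFT JOIN so rows with blocked_by=NULL are kept.
  - ticket 1 (Null pointer): blocked_by=NULL -> NULL
  - ticket 2 (Crash on save): blocked_by=1 -> Null pointer
  - ticket 3 (Timeout error): blocked_by=1 -> Null pointer
  - ticket 4 (Memory leak): blocked_by=3 -> Timeout error
  - ticket 5 (Stale cache): blocked_by=3 -> Timeout error
  - ticket 6 (Bad redirect): blocked_by=NULL -> NULL

SQL:
SELECT a.title AS item, b.title AS blocked_by
FROM tickets a
LEFT JOIN tickets b ON a.blocked_by = b.id

Result:
item          | blocked_by   
--------------+--------------
Null pointer  | NULL         
Crash on save | Null pointer 
Timeout error | Null pointer 
Memory leak   | Timeout error
Stale cache   | Timeout error
Bad redirect  | NULL         


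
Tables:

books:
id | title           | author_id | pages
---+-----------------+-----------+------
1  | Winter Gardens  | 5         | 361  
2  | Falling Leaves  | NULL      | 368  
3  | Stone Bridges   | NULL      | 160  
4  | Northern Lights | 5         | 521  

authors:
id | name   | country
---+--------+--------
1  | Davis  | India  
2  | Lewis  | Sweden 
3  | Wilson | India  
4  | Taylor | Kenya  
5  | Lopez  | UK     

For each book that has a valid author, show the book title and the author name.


INNER JOIN keeps only books rows whose author_id matches an id in authors. Walk through each book:
  - book 1 (Winter Gardens): author_id=5 -> matches Lopez
  - book 2 (Falling Leaves): author_id=NULL, no match -> dropped
  - book 3 (Stone Bridges): author_id=NULL, no match -> dropped
  - book 4 (Northern Lights): author_id=5 -> matches Lopez
So 2 of 4 rows are dropped.

SQL:
SELECT a.title, b.name AS author
FROM books a
INNER JOIN authors b ON a.author_id = b.id

Result:
title           | author
----------------+-------
Winter Gardens  | Lopez 
Northern Lights | Lopez 


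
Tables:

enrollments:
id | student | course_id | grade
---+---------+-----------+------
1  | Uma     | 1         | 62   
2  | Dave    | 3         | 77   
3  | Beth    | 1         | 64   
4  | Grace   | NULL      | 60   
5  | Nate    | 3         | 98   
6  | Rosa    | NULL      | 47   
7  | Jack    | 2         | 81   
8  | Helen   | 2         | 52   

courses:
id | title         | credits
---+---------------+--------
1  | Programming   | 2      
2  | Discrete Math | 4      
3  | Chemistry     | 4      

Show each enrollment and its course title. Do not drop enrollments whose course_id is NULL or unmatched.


LEFT JOIN keeps every row from enrollments (the left table); where course_id has no match in courses, the course columns become NULL. Walk through each enrollment:
  - enrollment 1 (Uma): course_id=1 -> matches Programming
  - enrollment 2 (Dave): course_id=3 -> matches Chemistry
  - enrollment 3 (Beth): course_id=1 -> matches Programming
  - enrollment 4 (Grace): course_id=NULL, no match -> kept with NULL
  - enrollment 5 (Nate): course_id=3 -> matches Chemistry
  - enrollment 6 (Rosa): course_id=NULL, no match -> kept with NULL
  - enrollment 7 (Jack): course_id=2 -> matches Discrete Math
  - enrollment 8 (Helen): course_id=2 -> matches Discrete Math
All 8 rows appear; 2 have NULL course.

SQL:
SELECT a.student, b.title AS course
FROM enrollments a
LEFT JOIN courses b ON a.course_id = b.id

Result:
student | course       
--------+--------------
Uma     | Programming  
Dave    | Chemistry    
Beth    | Programming  
Grace   | NULL         
Nate    | Chemistry    
Rosa    | NULL         
Jack    | Discrete Math
Helen   | Discrete Math


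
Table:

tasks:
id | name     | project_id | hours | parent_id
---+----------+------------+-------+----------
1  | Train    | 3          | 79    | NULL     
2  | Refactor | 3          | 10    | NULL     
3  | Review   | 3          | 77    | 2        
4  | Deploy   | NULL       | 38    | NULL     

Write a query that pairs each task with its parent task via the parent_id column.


This is a self-join: tasks is joined to a second copy of itself, matching each row's parent_id to another row's id. Use LEFT JOIN so rows with parent_id=NULL are kept.
  - task 1 (Train): parent_id=NULL -> NULL
  - task 2 (Refactor): parent_id=NULL -> NULL
  - task 3 (Review): parent_id=2 -> Refactor
  - task 4 (Deploy): parent_id=NULL -> NULL

SQL:
SELECT a.name AS item, b.name AS parent
FROM tasks a
LEFT JOIN tasks b ON a.parent_id = b.id

Result:
item     | parent  
---------+---------
Train    | NULL    
Refactor | NULL    
Review   | Refactor
Deploy   | NULL    


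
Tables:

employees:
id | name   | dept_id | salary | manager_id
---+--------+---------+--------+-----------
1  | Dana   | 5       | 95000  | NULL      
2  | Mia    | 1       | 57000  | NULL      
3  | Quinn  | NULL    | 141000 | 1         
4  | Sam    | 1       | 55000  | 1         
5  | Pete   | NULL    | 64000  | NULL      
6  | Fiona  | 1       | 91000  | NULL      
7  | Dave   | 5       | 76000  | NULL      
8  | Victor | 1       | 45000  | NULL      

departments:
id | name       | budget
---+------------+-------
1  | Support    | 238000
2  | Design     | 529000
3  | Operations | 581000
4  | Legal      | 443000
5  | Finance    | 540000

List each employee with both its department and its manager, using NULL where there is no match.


Two LEFT JOINs from the same base table employees: one to departments via dept_id, one to employees itself via manager_id. Both are LEFT so every employee is preserved.
Match against departments:
  - employee 1 (Dana): dept_id=5 -> matches Finance
  - employee 2 (Mia): dept_id=1 -> matches Support
  - employee 3 (Quinn): dept_id=NULL, no match -> kept with NULL
  - employee 4 (Sam): dept_id=1 -> matches Support
  - employee 5 (Pete): dept_id=NULL, no match -> kept with NULL
  - employee 6 (Fiona): dept_id=1 -> matches Support
  - employee 7 (Dave): dept_id=5 -> matches Finance
  - employee 8 (Victor): dept_id=1 -> matches Support
Match against employees (self):
  - employee 1 (Dana): manager_id=NULL -> NULL
  - employee 2 (Mia): manager_id=NULL -> NULL
  - employee 3 (Quinn): manager_id=1 -> Dana
  - employee 4 (Sam): manager_id=1 -> Dana
  - employee 5 (Pete): manager_id=NULL -> NULL
  - employee 6 (Fiona): manager_id=NULL -> NULL
  - employee 7 (Dave): manager_id=NULL -> NULL
  - employee 8 (Victor): manager_id=NULL -> NULL

SQL:
SELECT a.name, b.name AS department, c.name AS manager
FROM employees a
LEFT JOIN departments b ON a.dept_id = b.id
LEFT JOIN employees c ON a.manager_id = c.id

Result:
name   | department | manager
-------+------------+--------
Dana   | Finance    | NULL   
Mia    | Support    | NULL   
Quinn  | NULL       | Dana   
Sam    | Support    | Dana   
Pete   | NULL       | NULL   
Fiona  | Support    | NULL   
Dave   | Finance    | NULL   
Victor | Support    | NULL   


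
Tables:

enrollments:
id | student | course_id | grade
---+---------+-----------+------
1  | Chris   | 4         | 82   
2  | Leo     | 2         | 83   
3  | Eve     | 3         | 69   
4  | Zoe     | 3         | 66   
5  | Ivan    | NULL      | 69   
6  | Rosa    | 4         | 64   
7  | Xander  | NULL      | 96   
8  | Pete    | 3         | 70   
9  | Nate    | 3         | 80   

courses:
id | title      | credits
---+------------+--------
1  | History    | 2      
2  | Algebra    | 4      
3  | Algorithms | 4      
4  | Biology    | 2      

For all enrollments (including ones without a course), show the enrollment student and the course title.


LEFT JOIN keeps every row from enrollments (the left table); where course_id has no match in courses, the course columns become NULL. Walk through each enrollment:
  - enrollment 1 (Chris): course_id=4 -> matches Biology
  - enrollment 2 (Leo): course_id=2 -> matches Algebra
  - enrollment 3 (Eve): course_id=3 -> matches Algorithms
  - enrollment 4 (Zoe): course_id=3 -> matches Algorithms
  - enrollment 5 (Ivan): course_id=NULL, no match -> kept with NULL
  - enrollment 6 (Rosa): course_id=4 -> matches Biology
  - enrollment 7 (Xander): course_id=NULL, no match -> kept with NULL
  - enrollment 8 (Pete): course_id=3 -> matches Algorithms
  - enrollment 9 (Nate): course_id=3 -> matches Algorithms
All 9 rows appear; 2 have NULL course.

SQL:
SELECT a.student, b.title AS course
FROM enrollments a
LEFT JOIN courses b ON a.course_id = b.id

Result:
student | course    
--------+-----------
Chris   | Biology   
Leo     | Algebra   
Eve     | Algorithms
Zoe     | Algorithms
Ivan    | NULL      
Rosa    | Biology   
Xander  | NULL      
Pete    | Algorithms
Nate    | Algorithms


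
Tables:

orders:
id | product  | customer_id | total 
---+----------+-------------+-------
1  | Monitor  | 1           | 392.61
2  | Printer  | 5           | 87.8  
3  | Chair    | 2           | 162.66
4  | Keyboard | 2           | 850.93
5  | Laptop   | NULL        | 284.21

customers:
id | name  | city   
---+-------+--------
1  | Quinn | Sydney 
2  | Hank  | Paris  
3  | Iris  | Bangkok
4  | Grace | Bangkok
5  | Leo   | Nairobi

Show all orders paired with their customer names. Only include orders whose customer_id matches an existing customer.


INNER JOIN keeps only orders rows whose customer_id matches an id in customers. Walk through each order:
  - order 1 (Monitor): customer_id=1 -> matches Quinn
  - order 2 (Printer): customer_id=5 -> matches Leo
  - order 3 (Chair): customer_id=2 -> matches Hank
  - order 4 (Keyboard): customer_id=2 -> matches Hank
  - order 5 (Laptop): customer_id=NULL, no match -> dropped
So 1 of 5 rows is dropped.

SQL:
SELECT a.product, b.name AS customer
FROM orders a
INNER JOIN customers b ON a.customer_id = b.id

Result:
product  | customer
---------+---------
Monitor  | Quinn   
Printer  | Leo     
Chair    | Hank    
Keyboard | Hank    


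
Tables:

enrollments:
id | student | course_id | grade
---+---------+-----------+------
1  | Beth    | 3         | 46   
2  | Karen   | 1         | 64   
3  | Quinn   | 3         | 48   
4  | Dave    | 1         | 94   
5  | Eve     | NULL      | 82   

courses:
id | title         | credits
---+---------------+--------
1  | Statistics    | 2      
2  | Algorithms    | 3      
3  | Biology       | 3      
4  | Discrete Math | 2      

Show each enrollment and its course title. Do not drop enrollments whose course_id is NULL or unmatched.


LEFT JOIN keeps every row from enrollments (the left table); where course_id has no match in courses, the course columns become NULL. Walk through each enrollment:
  - enrollment 1 (Beth): course_id=3 -> matches Biology
  - enrollment 2 (Karen): course_id=1 -> matches Statistics
  - enrollment 3 (Quinn): course_id=3 -> matches Biology
  - enrollment 4 (Dave): course_id=1 -> matches Statistics
  - enrollment 5 (Eve): course_id=NULL, no match -> kept with NULL
All 5 rows appear; 1 has NULL course.

SQL:
SELECT a.student, b.title AS course
FROM enrollments a
LEFT JOIN courses b ON a.course_id = b.id

Result:
student | course    
--------+-----------
Beth    | Biology   
Karen   | Statistics
Quinn   | Biology   
Dave    | Statistics
Eve     | NULL      


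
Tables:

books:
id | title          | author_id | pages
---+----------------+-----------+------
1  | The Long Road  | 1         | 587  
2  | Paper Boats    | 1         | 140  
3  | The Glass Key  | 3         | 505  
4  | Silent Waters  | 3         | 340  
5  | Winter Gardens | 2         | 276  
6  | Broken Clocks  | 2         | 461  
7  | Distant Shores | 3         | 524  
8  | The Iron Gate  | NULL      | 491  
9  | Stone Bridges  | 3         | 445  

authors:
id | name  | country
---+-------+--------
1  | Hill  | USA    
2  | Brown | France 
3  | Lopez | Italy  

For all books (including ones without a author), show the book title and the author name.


LEFT JOIN keeps every row from books (the left table); where author_id has no match in authors, the author columns become NULL. Walk through each book:
  - book 1 (The Long Road): author_id=1 -> matches Hill
  - book 2 (Paper Boats): author_id=1 -> matches Hill
  - book 3 (The Glass Key): author_id=3 -> matches Lopez
  - book 4 (Silent Waters): author_id=3 -> matches Lopez
  - book 5 (Winter Gardens): author_id=2 -> matches Brown
  - book 6 (Broken Clocks): author_id=2 -> matches Brown
  - book 7 (Distant Shores): author_id=3 -> matches Lopez
  - book 8 (The Iron Gate): author_id=NULL, no match -> kept with NULL
  - book 9 (Stone Bridges): author_id=3 -> matches Lopez
All 9 rows appear; 1 has NULL author.

SQL:
SELECT a.title, b.name AS author
FROM books a
LEFT JOIN authors b ON a.author_id = b.id

Result:
title          | author
---------------+-------
The Long Road  | Hill  
Paper Boats    | Hill  
The Glass Key  | Lopez 
Silent Waters  | Lopez 
Winter Gardens | Brown 
Broken Clocks  | Brown 
Distant Shores | Lopez 
The Iron Gate  | NULL  
Stone Bridges  | Lopez 


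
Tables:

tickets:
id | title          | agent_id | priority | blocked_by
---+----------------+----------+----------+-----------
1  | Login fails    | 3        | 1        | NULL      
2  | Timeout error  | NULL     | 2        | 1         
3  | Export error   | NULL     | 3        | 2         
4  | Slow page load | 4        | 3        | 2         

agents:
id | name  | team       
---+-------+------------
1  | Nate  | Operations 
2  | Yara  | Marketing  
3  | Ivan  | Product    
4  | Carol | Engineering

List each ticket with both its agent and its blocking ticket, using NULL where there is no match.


Two LEFT JOINs from the same base table tickets: one to agents via agent_id, one to tickets itself via blocked_by. Both are LEFT so every ticket is preserved.
Match against agents:
  - ticket 1 (Login fails): agent_id=3 -> matches Ivan
  - ticket 2 (Timeout error): agent_id=NULL, no match -> kept with NULL
  - ticket 3 (Export error): agent_id=NULL, no match -> kept with NULL
  - ticket 4 (Slow page load): agent_id=4 -> matches Carol
Match against tickets (self):
  - ticket 1 (Login fails): blocked_by=NULL -> NULL
  - ticket 2 (Timeout error): blocked_by=1 -> Login fails
  - ticket 3 (Export error): blocked_by=2 -> Timeout error
  - ticket 4 (Slow page load): blocked_by=2 -> Timeout error

SQL:
SELECT a.title, b.name AS agent, c.title AS blocked_by
FROM tickets a
LEFT JOIN agents b ON a.agent_id = b.id
LEFT JOIN tickets c ON a.blocked_by = c.id

Result:
title          | agent | blocked_by   
---------------+-------+--------------
Login fails    | Ivan  | NULL         
Timeout error  | NULL  | Login fails  
Export error   | NULL  | Timeout error
Slow page load | Carol | Timeout error


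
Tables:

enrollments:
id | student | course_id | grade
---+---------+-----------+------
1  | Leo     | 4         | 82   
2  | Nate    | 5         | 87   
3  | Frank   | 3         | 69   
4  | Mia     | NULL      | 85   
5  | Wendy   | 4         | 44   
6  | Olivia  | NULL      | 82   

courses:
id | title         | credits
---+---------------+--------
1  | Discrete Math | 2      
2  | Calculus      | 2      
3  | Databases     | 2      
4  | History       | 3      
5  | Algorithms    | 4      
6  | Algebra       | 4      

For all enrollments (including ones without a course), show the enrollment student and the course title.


LEFT JOIN keeps every row from enrollments (the left table); where course_id has no match in courses, the course columns become NULL. Walk through each enrollment:
  - enrollment 1 (Leo): course_id=4 -> matches History
  - enrollment 2 (Nate): course_id=5 -> matches Algorithms
  - enrollment 3 (Frank): course_id=3 -> matches Databases
  - enrollment 4 (Mia): course_id=NULL, no match -> kept with NULL
  - enrollment 5 (Wendy): course_id=4 -> matches History
  - enrollment 6 (Olivia): course_id=NULL, no match -> kept with NULL
All 6 rows appear; 2 have NULL course.

SQL:
SELECT a.student, b.title AS course
FROM enrollments a
LEFT JOIN courses b ON a.course_id = b.id

Result:
student | course    
--------+-----------
Leo     | History   
Nate    | Algorithms
Frank   | Databases 
Mia     | NULL      
Wendy   | History   
Olivia  | NULL      


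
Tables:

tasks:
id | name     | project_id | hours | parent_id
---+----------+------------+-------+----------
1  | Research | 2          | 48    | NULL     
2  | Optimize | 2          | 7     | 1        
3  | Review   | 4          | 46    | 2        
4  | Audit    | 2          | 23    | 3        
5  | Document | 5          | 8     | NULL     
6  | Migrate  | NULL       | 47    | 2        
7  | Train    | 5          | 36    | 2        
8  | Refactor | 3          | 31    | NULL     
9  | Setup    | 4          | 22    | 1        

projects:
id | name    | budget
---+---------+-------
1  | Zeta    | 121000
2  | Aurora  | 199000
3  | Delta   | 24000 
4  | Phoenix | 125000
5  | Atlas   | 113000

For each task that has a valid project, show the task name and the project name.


INNER JOIN keeps only tasks rows whose project_id matches an id in projects. Walk through each task:
  - task 1 (Research): project_id=2 -> matches Aurora
  - task 2 (Optimize): project_id=2 -> matches Aurora
  - task 3 (Review): project_id=4 -> matches Phoenix
  - task 4 (Audit): project_id=2 -> matches Aurora
  - task 5 (Document): project_id=5 -> matches Atlas
  - task 6 (Migrate): project_id=NULL, no match -> dropped
  - task 7 (Train): project_id=5 -> matches Atlas
  - task 8 (Refactor): project_id=3 -> matches Delta
  - task 9 (Setup): project_id=4 -> matches Phoenix
So 1 of 9 rows is dropped.

SQL:
SELECT a.name, b.name AS project
FROM tasks a
INNER JOIN projects b ON a.project_id = b.id

Result:
name     | project
---------+--------
Research | Aurora 
Optimize | Aurora 
Review   | Phoenix
Audit    | Aurora 
Document | Atlas  
Train    | Atlas  
Refactor | Delta  
Setup    | Phoenix


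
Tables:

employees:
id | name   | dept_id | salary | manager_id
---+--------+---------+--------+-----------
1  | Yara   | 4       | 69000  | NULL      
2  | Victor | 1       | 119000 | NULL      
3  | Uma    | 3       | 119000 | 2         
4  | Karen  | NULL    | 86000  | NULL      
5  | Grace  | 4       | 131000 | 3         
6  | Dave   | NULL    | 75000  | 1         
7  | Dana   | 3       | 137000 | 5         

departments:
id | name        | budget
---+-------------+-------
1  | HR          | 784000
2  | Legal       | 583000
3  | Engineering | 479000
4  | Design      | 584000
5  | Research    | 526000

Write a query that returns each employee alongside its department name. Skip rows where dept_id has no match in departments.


INNER JOIN keeps only employees rows whose dept_id matches an id in departments. Walk through each employee:
  - employee 1 (Yara): dept_id=4 -> matches Design
  - employee 2 (Victor): dept_id=1 -> matches HR
  - employee 3 (Uma): dept_id=3 -> matches Engineering
  - employee 4 (Karen): dept_id=NULL, no match -> dropped
  - employee 5 (Grace): dept_id=4 -> matches Design
  - employee 6 (Dave): dept_id=NULL, no match -> dropped
  - employee 7 (Dana): dept_id=3 -> matches Engineering
So 2 of 7 rows are dropped.

SQL:
SELECT a.name, b.name AS department
FROM employees a
INNER JOIN departments b ON a.dept_id = b.id

Result:
name   | department 
-------+------------
Yara   | Design     
Victor | HR         
Uma    | Engineering
Grace  | Design     
Dana   | Engineering


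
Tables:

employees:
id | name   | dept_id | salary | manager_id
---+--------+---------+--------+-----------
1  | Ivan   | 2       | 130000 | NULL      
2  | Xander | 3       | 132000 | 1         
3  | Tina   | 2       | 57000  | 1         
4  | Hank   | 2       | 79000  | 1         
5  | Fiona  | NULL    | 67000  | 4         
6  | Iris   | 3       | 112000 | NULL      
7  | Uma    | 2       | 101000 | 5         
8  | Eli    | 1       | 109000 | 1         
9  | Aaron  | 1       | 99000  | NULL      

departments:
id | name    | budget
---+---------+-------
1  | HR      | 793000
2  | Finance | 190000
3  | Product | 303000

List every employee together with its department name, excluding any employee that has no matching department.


INNER JOIN keeps only employees rows whose dept_id matches an id in departments. Walk through each employee:
  - employee 1 (Ivan): dept_id=2 -> matches Finance
  - employee 2 (Xander): dept_id=3 -> matches Product
  - employee 3 (Tina): dept_id=2 -> matches Finance
  - employee 4 (Hank): dept_id=2 -> matches Finance
  - employee 5 (Fiona): dept_id=NULL, no match -> dropped
  - employee 6 (Iris): dept_id=3 -> matches Product
  - employee 7 (Uma): dept_id=2 -> matches Finance
  - employee 8 (Eli): dept_id=1 -> matches HR
  - employee 9 (Aaron): dept_id=1 -> matches HR
So 1 of 9 rows is dropped.

SQL:
SELECT a.name, b.name AS department
FROM employees a
INNER JOIN departments b ON a.dept_id = b.id

Result:
name   | department
-------+-----------
Ivan   | Finance   
Xander | Product   
Tina   | Finance   
Hank   | Finance   
Iris   | Product   
Uma    | Finance   
Eli    | HR        
Aaron  | HR        


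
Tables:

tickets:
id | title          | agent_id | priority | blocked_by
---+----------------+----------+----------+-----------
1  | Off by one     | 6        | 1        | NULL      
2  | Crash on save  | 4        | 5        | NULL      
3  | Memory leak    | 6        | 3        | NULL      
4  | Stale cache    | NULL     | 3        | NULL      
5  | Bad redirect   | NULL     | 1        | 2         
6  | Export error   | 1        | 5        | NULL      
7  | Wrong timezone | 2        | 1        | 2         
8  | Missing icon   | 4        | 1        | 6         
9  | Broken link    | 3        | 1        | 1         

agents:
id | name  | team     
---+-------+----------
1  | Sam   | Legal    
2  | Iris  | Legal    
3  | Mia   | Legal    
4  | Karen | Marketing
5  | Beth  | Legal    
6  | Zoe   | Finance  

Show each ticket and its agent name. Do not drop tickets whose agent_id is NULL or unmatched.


LEFT JOIN keeps every row from tickets (the left table); where agent_id has no match in agents, the agent columns become NULL. Walk through each ticket:
  - ticket 1 (Off by one): agent_id=6 -> matches Zoe
  - ticket 2 (Crash on save): agent_id=4 -> matches Karen
  - ticket 3 (Memory leak): agent_id=6 -> matches Zoe
  - ticket 4 (Stale cache): agent_id=NULL, no match -> kept with NULL
  - ticket 5 (Bad redirect): agent_id=NULL, no match -> kept with NULL
  - ticket 6 (Export error): agent_id=1 -> matches Sam
  - ticket 7 (Wrong timezone): agent_id=2 -> matches Iris
  - ticket 8 (Missing icon): agent_id=4 -> matches Karen
  - ticket 9 (Broken link): agent_id=3 -> matches Mia
All 9 rows appear; 2 have NULL agent.

SQL:
SELECT a.title, b.name AS agent
FROM tickets a
LEFT JOIN agents b ON a.agent_id = b.id

Result:
title          | agent
---------------+------
Off by one     | Zoe  
Crash on save  | Karen
Memory leak    | Zoe  
Stale cache    | NULL 
Bad redirect   | NULL 
Export error   | Sam  
Wrong timezone | Iris 
Missing icon   | Karen
Broken link    | Mia  


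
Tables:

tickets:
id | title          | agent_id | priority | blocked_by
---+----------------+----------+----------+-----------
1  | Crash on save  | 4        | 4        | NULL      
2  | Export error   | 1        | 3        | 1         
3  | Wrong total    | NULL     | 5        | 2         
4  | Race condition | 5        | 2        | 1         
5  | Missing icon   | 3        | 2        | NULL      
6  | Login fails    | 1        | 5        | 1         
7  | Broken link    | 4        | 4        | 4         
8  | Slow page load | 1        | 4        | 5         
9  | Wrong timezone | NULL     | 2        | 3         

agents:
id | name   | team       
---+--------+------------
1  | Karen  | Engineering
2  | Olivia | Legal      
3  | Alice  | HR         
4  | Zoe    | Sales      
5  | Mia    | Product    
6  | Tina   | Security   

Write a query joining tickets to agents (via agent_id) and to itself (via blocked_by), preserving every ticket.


Two LEFT JOINs from the same base table tickets: one to agents via agent_id, one to tickets itself via blocked_by. Both are LEFT so every ticket is preserved.
Match against agents:
  - ticket 1 (Crash on save): agent_id=4 -> matches Zoe
  - ticket 2 (Export error): agent_id=1 -> matches Karen
  - ticket 3 (Wrong total): agent_id=NULL, no match -> kept with NULL
  - ticket 4 (Race condition): agent_id=5 -> matches Mia
  - ticket 5 (Missing icon): agent_id=3 -> matches Alice
  - ticket 6 (Login fails): agent_id=1 -> matches Karen
  - ticket 7 (Broken link): agent_id=4 -> matches Zoe
  - ticket 8 (Slow page load): agent_id=1 -> matches Karen
  - ticket 9 (Wrong timezone): agent_id=NULL, no match -> kept with NULL
Match against tickets (self):
  - ticket 1 (Crash on save): blocked_by=NULL -> NULL
  - ticket 2 (Export error): blocked_by=1 -> Crash on save
  - ticket 3 (Wrong total): blocked_by=2 -> Export error
  - ticket 4 (Race condition): blocked_by=1 -> Crash on save
  - ticket 5 (Missing icon): blocked_by=NULL -> NULL
  - ticket 6 (Login fails): blocked_by=1 -> Crash on save
  - ticket 7 (Broken link): blocked_by=4 -> Race condition
  - ticket 8 (Slow page load): blocked_by=5 -> Missing icon
  - ticket 9 (Wrong timezone): blocked_by=3 -> Wrong total

SQL:
SELECT a.title, b.name AS agent, c.title AS blocked_by
FROM tickets a
LEFT JOIN agents b ON a.agent_id = b.id
LEFT JOIN tickets c ON a.blocked_by = c.id

Result:
title          | agent | blocked_by    
---------------+-------+---------------
Crash on save  | Zoe   | NULL          
Export error   | Karen | Crash on save 
Wrong total    | NULL  | Export error  
Race condition | Mia   | Crash on save 
Missing icon   | Alice | NULL          
Login fails    | Karen | Crash on save 
Broken link    | Zoe   | Race condition
Slow page load | Karen | Missing icon  
Wrong timezone | NULL  | Wrong total   


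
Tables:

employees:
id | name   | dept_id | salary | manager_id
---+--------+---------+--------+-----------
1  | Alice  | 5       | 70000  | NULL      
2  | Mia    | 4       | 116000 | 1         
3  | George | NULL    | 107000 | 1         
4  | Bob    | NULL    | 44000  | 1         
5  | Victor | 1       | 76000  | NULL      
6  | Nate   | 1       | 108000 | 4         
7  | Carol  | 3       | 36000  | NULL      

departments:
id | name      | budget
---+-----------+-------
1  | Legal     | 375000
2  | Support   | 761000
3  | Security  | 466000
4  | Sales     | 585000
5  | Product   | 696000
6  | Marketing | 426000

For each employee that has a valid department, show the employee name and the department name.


INNER JOIN keeps only employees rows whose dept_id matches an id in departments. Walk through each employee:
  - employee 1 (Alice): dept_id=5 -> matches Product
  - employee 2 (Mia): dept_id=4 -> matches Sales
  - employee 3 (George): dept_id=NULL, no match -> dropped
  - employee 4 (Bob): dept_id=NULL, no match -> dropped
  - employee 5 (Victor): dept_id=1 -> matches Legal
  - employee 6 (Nate): dept_id=1 -> matches Legal
  - employee 7 (Carol): dept_id=3 -> matches Security
So 2 of 7 rows are dropped.

SQL:
SELECT a.name, b.name AS department
FROM employees a
INNER JOIN departments b ON a.dept_id = b.id

Result:
name   | department
-------+-----------
Alice  | Product   
Mia    | Sales     
Victor | Legal     
Nate   | Legal     
Carol  | Security  


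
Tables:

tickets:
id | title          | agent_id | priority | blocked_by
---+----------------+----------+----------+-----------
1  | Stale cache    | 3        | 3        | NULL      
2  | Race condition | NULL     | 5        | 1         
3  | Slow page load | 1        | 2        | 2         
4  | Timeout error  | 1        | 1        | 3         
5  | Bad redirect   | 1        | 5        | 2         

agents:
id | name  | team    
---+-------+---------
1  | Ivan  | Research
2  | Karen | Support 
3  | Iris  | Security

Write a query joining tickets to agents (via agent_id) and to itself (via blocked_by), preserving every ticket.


Two LEFT JOINs from the same base table tickets: one to agents via agent_id, one to tickets itself via blocked_by. Both are LEFT so every ticket is preserved.
Match against agents:
  - ticket 1 (Stale cache): agent_id=3 -> matches Iris
  - ticket 2 (Race condition): agent_id=NULL, no match -> kept with NULL
  - ticket 3 (Slow page load): agent_id=1 -> matches Ivan
  - ticket 4 (Timeout error): agent_id=1 -> matches Ivan
  - ticket 5 (Bad redirect): agent_id=1 -> matches Ivan
Match against tickets (self):
  - ticket 1 (Stale cache): blocked_by=NULL -> NULL
  - ticket 2 (Race condition): blocked_by=1 -> Stale cache
  - ticket 3 (Slow page load): blocked_by=2 -> Race condition
  - ticket 4 (Timeout error): blocked_by=3 -> Slow page load
  - ticket 5 (Bad redirect): blocked_by=2 -> Race condition

SQL:
SELECT a.title, b.name AS agent, c.title AS blocked_by
FROM tickets a
LEFT JOIN agents b ON a.agent_id = b.id
LEFT JOIN tickets c ON a.blocked_by = c.id

Result:
title          | agent | blocked_by    
---------------+-------+---------------
Stale cache    | Iris  | NULL          
Race condition | NULL  | Stale cache   
Slow page load | Ivan  | Race condition
Timeout error  | Ivan  | Slow page load
Bad redirect   | Ivan  | Race condition


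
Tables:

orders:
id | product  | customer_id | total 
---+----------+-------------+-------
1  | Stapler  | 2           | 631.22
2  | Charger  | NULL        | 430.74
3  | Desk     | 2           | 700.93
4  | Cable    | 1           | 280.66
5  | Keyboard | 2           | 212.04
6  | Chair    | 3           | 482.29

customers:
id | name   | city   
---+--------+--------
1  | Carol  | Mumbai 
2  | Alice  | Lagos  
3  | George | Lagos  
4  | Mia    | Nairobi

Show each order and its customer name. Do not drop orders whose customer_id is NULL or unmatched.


LEFT JOIN keeps every row from orders (the left table); where customer_id has no match in customers, the customer columns become NULL. Walk through each order:
  - order 1 (Stapler): customer_id=2 -> matches Alice
  - order 2 (Charger): customer_id=NULL, no match -> kept with NULL
  - order 3 (Desk): customer_id=2 -> matches Alice
  - order 4 (Cable): customer_id=1 -> matches Carol
  - order 5 (Keyboard): customer_id=2 -> matches Alice
  - order 6 (Chair): customer_id=3 -> matches George
All 6 rows appear; 1 has NULL customer.

SQL:
SELECT a.product, b.name AS customer
FROM orders a
LEFT JOIN customers b ON a.customer_id = b.id

Result:
product  | customer
---------+---------
Stapler  | Alice   
Charger  | NULL    
Desk     | Alice   
Cable    | Carol   
Keyboard | Alice   
Chair    | George  


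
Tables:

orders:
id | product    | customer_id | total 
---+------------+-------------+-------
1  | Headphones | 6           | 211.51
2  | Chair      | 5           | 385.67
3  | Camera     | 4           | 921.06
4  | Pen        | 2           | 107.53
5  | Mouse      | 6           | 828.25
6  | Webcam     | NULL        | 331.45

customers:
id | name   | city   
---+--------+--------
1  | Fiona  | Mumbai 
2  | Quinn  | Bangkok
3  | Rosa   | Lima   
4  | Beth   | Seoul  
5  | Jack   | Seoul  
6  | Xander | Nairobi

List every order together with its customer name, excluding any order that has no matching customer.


INNER JOIN keeps only orders rows whose customer_id matches an id in customers. Walk through each order:
  - order 1 (Headphones): customer_id=6 -> matches Xander
  - order 2 (Chair): customer_id=5 -> matches Jack
  - order 3 (Camera): customer_id=4 -> matches Beth
  - order 4 (Pen): customer_id=2 -> matches Quinn
  - order 5 (Mouse): customer_id=6 -> matches Xander
  - order 6 (Webcam): customer_id=NULL, no match -> dropped
So 1 of 6 rows is dropped.

SQL:
SELECT a.product, b.name AS customer
FROM orders a
INNER JOIN customers b ON a.customer_id = b.id

Result:
product    | customer
-----------+---------
Headphones | Xander  
Chair      | Jack    
Camera     | Beth    
Pen        | Quinn   
Mouse      | Xander  


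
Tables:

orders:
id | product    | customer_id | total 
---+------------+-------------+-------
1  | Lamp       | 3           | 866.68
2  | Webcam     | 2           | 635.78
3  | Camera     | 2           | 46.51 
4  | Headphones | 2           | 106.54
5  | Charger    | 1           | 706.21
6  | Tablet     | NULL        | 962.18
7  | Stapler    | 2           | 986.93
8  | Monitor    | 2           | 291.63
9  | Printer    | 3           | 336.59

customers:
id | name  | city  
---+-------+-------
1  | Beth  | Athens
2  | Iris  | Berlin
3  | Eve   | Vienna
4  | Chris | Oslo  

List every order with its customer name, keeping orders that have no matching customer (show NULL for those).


LEFT JOIN keeps every row from orders (the left table); where customer_id has no match in customers, the customer columns become NULL. Walk through each order:
  - order 1 (Lamp): customer_id=3 -> matches Eve
  - order 2 (Webcam): customer_id=2 -> matches Iris
  - order 3 (Camera): customer_id=2 -> matches Iris
  - order 4 (Headphones): customer_id=2 -> matches Iris
  - order 5 (Charger): customer_id=1 -> matches Beth
  - order 6 (Tablet): customer_id=NULL, no match -> kept with NULL
  - order 7 (Stapler): customer_id=2 -> matches Iris
  - order 8 (Monitor): customer_id=2 -> matches Iris
  - order 9 (Printer): customer_id=3 -> matches Eve
All 9 rows appear; 1 has NULL customer.

SQL:
SELECT a.product, b.name AS customer
FROM orders a
LEFT JOIN customers b ON a.customer_id = b.id

Result:
product    | customer
-----------+---------
Lamp       | Eve     
Webcam     | Iris    
Camera     | Iris    
Headphones | Iris    
Charger    | Beth    
Tablet     | NULL    
Stapler    | Iris    
Monitor    | Iris    
Printer    | Eve     


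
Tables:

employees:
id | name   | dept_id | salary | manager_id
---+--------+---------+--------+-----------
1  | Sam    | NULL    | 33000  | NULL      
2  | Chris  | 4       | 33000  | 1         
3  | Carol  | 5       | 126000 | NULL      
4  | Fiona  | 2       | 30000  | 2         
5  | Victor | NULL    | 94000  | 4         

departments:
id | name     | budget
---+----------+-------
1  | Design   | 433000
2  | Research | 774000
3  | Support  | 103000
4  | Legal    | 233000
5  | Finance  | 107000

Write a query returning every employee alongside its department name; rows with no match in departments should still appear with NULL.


LEFT JOIN keeps every row from employees (the left table); where dept_id has no match in departments, the department columns become NULL. Walk through each employee:
  - employee 1 (Sam): dept_id=NULL, no match -> kept with NULL
  - employee 2 (Chris): dept_id=4 -> matches Legal
  - employee 3 (Carol): dept_id=5 -> matches Finance
  - employee 4 (Fiona): dept_id=2 -> matches Research
  - employee 5 (Victor): dept_id=NULL, no match -> kept with NULL
All 5 rows appear; 2 have NULL department.

SQL:
SELECT a.name, b.name AS department
FROM employees a
LEFT JOIN departments b ON a.dept_id = b.id

Result:
name   | department
-------+-----------
Sam    | NULL      
Chris  | Legal     
Carol  | Finance   
Fiona  | Research  
Victor | NULL      


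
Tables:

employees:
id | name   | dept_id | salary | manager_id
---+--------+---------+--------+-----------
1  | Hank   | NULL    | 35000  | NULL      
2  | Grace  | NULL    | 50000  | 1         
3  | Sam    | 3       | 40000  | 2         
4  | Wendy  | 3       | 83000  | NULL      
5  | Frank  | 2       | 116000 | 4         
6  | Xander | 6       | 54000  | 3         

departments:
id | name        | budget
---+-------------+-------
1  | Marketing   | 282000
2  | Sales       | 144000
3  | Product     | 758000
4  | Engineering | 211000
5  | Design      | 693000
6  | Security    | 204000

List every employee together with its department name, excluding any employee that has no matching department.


INNER JOIN keeps only employees rows whose dept_id matches an id in departments. Walk through each employee:
  - employee 1 (Hank): dept_id=NULL, no match -> dropped
  - employee 2 (Grace): dept_id=NULL, no match -> dropped
  - employee 3 (Sam): dept_id=3 -> matches Product
  - employee 4 (Wendy): dept_id=3 -> matches Product
  - employee 5 (Frank): dept_id=2 -> matches Sales
  - employee 6 (Xander): dept_id=6 -> matches Security
So 2 of 6 rows are dropped.

SQL:
SELECT a.name, b.name AS department
FROM employees a
INNER JOIN departments b ON a.dept_id = b.id

Result:
name   | department
-------+-----------
Sam    | Product   
Wendy  | Product   
Frank  | Sales     
Xander | Security  


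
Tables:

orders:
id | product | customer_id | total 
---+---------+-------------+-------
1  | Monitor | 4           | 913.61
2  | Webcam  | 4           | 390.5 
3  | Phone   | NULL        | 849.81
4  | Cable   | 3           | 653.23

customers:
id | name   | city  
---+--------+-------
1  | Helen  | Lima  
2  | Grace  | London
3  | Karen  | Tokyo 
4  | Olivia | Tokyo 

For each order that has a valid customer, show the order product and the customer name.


INNER JOIN keeps only orders rows whose customer_id matches an id in customers. Walk through each order:
  - order 1 (Monitor): customer_id=4 -> matches Olivia
  - order 2 (Webcam): customer_id=4 -> matches Olivia
  - order 3 (Phone): customer_id=NULL, no match -> dropped
  - order 4 (Cable): customer_id=3 -> matches Karen
So 1 of 4 rows is dropped.

SQL:
SELECT a.product, b.name AS customer
FROM orders a
INNER JOIN customers b ON a.customer_id = b.id

Result:
product | customer
--------+---------
Monitor | Olivia  
Webcam  | Olivia  
Cable   | Karen   


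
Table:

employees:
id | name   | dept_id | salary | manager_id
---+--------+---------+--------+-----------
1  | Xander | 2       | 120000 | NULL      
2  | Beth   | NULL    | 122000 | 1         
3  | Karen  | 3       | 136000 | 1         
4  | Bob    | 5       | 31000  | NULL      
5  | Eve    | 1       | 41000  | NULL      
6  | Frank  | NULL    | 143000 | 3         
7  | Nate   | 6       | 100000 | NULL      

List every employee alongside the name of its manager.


This is a self-join: employees is joined to a second copy of itself, matching each row's manager_id to another row's id. Use LEFT JOIN so rows with manager_id=NULL are kept.
  - employee 1 (Xander): manager_id=NULL -> NULL
  - employee 2 (Beth): manager_id=1 -> Xander
  - employee 3 (Karen): manager_id=1 -> Xander
  - employee 4 (Bob): manager_id=NULL -> NULL
  - employee 5 (Eve): manager_id=NULL -> NULL
  - employee 6 (Frank): manager_id=3 -> Karen
  - employee 7 (Nate): manager_id=NULL -> NULL

SQL:
SELECT a.name AS item, b.name AS manager
FROM employees a
LEFT JOIN employees b ON a.manager_id = b.id

Result:
item   | manager
-------+--------
Xander | NULL   
Beth   | Xander 
Karen  | Xander 
Bob    | NULL   
Eve    | NULL   
Frank  | Karen  
Nate   | NULL   
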